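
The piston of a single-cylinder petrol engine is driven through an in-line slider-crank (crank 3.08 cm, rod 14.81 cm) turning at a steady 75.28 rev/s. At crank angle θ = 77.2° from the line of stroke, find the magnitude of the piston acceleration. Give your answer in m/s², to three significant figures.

210

ω = 2π·75.3 = 473 rad/s
x(θ) = r cosθ + √(L² − r² sin²θ); with ω constant, a = ω²·d²x/dθ².
d²x/dθ² = −r cosθ − r²(cos2θ)/√u − r⁴ sin²2θ/(4u^{3/2}),  u = L² − r² sin²θ = 0.0210315 m².
Substituting r = 0.0308 m, L = 0.1481 m, θ = 77.2°: d²x/dθ² = -0.00093828 m.
a = ω²·d²x/dθ² = (473)²·(-0.00093828) = -209.92 m/s²;  |a| = 209.92 m/s².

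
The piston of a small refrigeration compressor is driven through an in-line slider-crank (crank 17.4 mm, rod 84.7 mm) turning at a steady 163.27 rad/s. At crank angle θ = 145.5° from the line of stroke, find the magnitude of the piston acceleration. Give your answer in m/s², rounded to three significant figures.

ω = 163.3 rad/s
x(θ) = r cosθ + √(L² − r² sin²θ); with ω constant, a = ω²·d²x/dθ².
d²x/dθ² = −r cosθ − r²(cos2θ)/√u − r⁴ sin²2θ/(4u^{3/2}),  u = L² − r² sin²θ = 0.00707696 m².
Substituting r = 0.0174 m, L = 0.0847 m, θ = 145.5°: d²x/dθ² = +0.013017 m.
a = ω²·d²x/dθ² = (163.3)²·(+0.013017) = +346.98 m/s²;  |a| = 346.98 m/s².

347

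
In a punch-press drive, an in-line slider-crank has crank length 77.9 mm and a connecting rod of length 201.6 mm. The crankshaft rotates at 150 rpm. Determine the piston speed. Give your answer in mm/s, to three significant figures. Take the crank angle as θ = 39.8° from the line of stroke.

1020

ω = 2π·150/60 = 15.71 rad/s
For an in-line slider-crank, x = r cosθ + √(L² − r² sin²θ), so v = −rω sinθ·[1 + r cosθ/√(L² − r² sin²θ)].
With r = 0.0779 m, L = 0.2016 m, θ = 39.8°: √(L² − r² sin²θ) = 0.19534 m.
v = −0.0779·15.71·0.64011·[1 + 0.0779·0.76828/0.19534] = -1.0233 m/s.
|v| = 1.0233 m/s = 1023.3 mm/s.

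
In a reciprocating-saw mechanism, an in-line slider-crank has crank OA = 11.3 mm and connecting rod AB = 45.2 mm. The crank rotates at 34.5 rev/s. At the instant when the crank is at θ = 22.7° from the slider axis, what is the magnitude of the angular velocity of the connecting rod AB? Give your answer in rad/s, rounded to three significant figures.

ω = 216.8 rad/s (converted from 34.5 rev/s).
The rod makes angle φ with the slider axis where L sinφ = r sinθ; differentiating, L cosφ·φ̇ = r ω cosθ.
L cosφ = √(L² − r² sin²θ) = 0.044989 m.
|ω_rod| = r ω |cosθ| / √(L² − r² sin²θ) = 0.0113·216.8·0.92254/0.044989 = 50.229 rad/s.

50.2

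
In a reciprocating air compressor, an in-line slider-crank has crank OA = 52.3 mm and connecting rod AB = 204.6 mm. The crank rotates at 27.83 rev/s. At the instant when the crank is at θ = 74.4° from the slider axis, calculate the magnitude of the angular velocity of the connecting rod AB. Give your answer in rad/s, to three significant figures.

12.4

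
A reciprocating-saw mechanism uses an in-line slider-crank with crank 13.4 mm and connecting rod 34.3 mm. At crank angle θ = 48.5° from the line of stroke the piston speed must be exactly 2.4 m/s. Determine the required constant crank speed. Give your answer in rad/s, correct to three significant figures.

For an in-line slider-crank, |v_piston| = rω|sinθ|·[1 + r cosθ/√(L² − r² sin²θ)].
With r = 0.0134 m, L = 0.0343 m, θ = 48.5°: the bracketed kinematic factor |dx/dθ| = 0.012753 m.
ω = v/|dx/dθ| = 2.4/0.012753 = 188.19 rad/s.

188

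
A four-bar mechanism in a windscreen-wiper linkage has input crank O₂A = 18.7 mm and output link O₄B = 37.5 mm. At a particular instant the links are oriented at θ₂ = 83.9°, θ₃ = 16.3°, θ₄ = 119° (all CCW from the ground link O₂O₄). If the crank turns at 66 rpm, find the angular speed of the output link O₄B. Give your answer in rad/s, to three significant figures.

ω₂ = 6.912 rad/s (from 66 rpm).
Differentiating the loop-closure r₂e^{iθ₂}+r₃e^{iθ₃}=r₁+r₄e^{iθ₄} gives r₂ω₂e^{iθ₂}+r₃ω₃e^{iθ₃}=r₄ω₄e^{iθ₄}.
Eliminating the other unknown: ω₄ = r₂ω₂ sin(θ₂−θ₃) / [r₄ sin(θ₄−θ₃)].
Numerator sine = +0.92455; denominator sine = +0.97553.
Result = 0.0187·6.912·(+0.92455) / (0.0375·(+0.97553)) = +3.2664 rad/s; magnitude 3.2664 rad/s.

3.27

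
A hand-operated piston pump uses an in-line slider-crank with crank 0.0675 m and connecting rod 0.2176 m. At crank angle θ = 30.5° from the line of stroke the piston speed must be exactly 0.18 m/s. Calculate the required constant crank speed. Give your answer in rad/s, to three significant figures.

For an in-line slider-crank, |v_piston| = rω|sinθ|·[1 + r cosθ/√(L² − r² sin²θ)].
With r = 0.0675 m, L = 0.2176 m, θ = 30.5°: the bracketed kinematic factor |dx/dθ| = 0.043531 m.
ω = v/|dx/dθ| = 0.18/0.043531 = 4.135 rad/s.

4.13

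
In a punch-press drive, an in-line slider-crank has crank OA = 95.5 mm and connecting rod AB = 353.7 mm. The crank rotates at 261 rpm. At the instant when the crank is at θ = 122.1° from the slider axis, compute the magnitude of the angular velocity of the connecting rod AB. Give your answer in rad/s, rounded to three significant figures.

ω = 27.33 rad/s (converted from 261 rpm).
The rod makes angle φ with the slider axis where L sinφ = r sinθ; differentiating, L cosφ·φ̇ = r ω cosθ.
L cosφ = √(L² − r² sin²θ) = 0.34432 m.
|ω_rod| = r ω |cosθ| / √(L² − r² sin²θ) = 0.0955·27.33·0.53140/0.34432 = 4.0283 rad/s.

4.03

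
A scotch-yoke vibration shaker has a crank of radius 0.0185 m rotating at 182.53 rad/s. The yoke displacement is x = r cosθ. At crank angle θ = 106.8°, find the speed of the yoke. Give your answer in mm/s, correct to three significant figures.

ω = 182.5 rad/s
x = r cosθ ⇒ ẋ = −rω sinθ.
|v| = rω|sinθ| = 0.0185·182.5·|sin 106.8°| = 3.2327 m/s = 3232.7 mm/s.

3230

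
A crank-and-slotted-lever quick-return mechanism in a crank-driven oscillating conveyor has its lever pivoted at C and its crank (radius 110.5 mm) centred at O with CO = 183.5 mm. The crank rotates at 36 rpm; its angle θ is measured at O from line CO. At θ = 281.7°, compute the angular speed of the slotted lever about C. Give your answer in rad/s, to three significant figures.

1.14

ω = 3.77 rad/s (from 36 rpm).
Crank pin A relative to C: A = (d + r cosθ, r sinθ); lever angle φ = atan2(r sinθ, d + r cosθ).
Differentiating tanφ: φ̇ = rω(d cosθ + r)/(d² + r² + 2dr cosθ).
d² + r² + 2dr cosθ = |CA|² = 0.0541062 m²;  d cosθ + r = +0.14771 m.
|ω_lever| = |0.1105·3.77·+0.14771| / 0.0541062 = 1.1373 rad/s.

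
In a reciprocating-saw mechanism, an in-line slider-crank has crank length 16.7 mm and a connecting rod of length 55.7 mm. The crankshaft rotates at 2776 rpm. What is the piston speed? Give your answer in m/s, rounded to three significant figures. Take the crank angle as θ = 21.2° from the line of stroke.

2.25

ω = 2π·2776/60 = 290.7 rad/s
For an in-line slider-crank, x = r cosθ + √(L² − r² sin²θ), so v = −rω sinθ·[1 + r cosθ/√(L² − r² sin²θ)].
With r = 0.0167 m, L = 0.0557 m, θ = 21.2°: √(L² − r² sin²θ) = 0.055372 m.
v = −0.0167·290.7·0.36162·[1 + 0.0167·0.93232/0.055372] = -2.2492 m/s.
|v| = 2.2492 m/s.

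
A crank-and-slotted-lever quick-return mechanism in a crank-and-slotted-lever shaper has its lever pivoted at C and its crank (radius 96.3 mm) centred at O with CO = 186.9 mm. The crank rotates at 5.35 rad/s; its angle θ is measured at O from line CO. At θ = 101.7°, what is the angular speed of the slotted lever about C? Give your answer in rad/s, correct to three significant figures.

ω = 5.35 rad/s
Crank pin A relative to C: A = (d + r cosθ, r sinθ); lever angle φ = atan2(r sinθ, d + r cosθ).
Differentiating tanφ: φ̇ = rω(d cosθ + r)/(d² + r² + 2dr cosθ).
d² + r² + 2dr cosθ = |CA|² = 0.0369056 m²;  d cosθ + r = +0.058399 m.
|ω_lever| = |0.0963·5.35·+0.058399| / 0.0369056 = 0.81526 rad/s.

0.815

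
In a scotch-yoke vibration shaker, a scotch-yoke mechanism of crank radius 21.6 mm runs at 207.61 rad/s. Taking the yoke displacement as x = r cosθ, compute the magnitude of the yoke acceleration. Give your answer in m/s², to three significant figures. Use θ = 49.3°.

607

ω = 207.6 rad/s
x = r cosθ ⇒ ẍ = −rω² cosθ (ω constant).
|a| = rω²|cosθ| = 0.0216·(207.6)²·|cos 49.3°| = 607.1 m/s².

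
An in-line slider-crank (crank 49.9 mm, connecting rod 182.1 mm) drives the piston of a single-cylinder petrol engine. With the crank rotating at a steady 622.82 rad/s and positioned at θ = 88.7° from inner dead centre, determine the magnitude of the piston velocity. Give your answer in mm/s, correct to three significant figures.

ω = 622.8 rad/s
For an in-line slider-crank, x = r cosθ + √(L² − r² sin²θ), so v = −rω sinθ·[1 + r cosθ/√(L² − r² sin²θ)].
With r = 0.0499 m, L = 0.1821 m, θ = 88.7°: √(L² − r² sin²θ) = 0.17513 m.
v = −0.0499·622.8·0.99974·[1 + 0.0499·0.02269/0.17513] = -31.272 m/s.
|v| = 31.272 m/s = 31272 mm/s.

31300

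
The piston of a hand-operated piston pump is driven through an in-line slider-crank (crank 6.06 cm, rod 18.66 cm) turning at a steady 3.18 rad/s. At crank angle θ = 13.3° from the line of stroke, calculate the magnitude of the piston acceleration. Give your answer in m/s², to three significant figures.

ω = 3.18 rad/s
x(θ) = r cosθ + √(L² − r² sin²θ); with ω constant, a = ω²·d²x/dθ².
d²x/dθ² = −r cosθ − r²(cos2θ)/√u − r⁴ sin²2θ/(4u^{3/2}),  u = L² − r² sin²θ = 0.0346252 m².
Substituting r = 0.0606 m, L = 0.1866 m, θ = 13.3°: d²x/dθ² = -0.076726 m.
a = ω²·d²x/dθ² = (3.18)²·(-0.076726) = -0.77589 m/s²;  |a| = 0.77589 m/s².

0.776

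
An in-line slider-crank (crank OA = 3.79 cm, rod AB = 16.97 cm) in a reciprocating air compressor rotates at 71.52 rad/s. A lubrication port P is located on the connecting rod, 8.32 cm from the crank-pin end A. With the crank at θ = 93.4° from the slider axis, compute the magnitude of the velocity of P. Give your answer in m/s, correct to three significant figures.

ω = 71.52 rad/s.  Crank-pin speed |V_A| = rω = 2.7106 m/s, perpendicular to OA.
Rod angle: sinφ = −(r/L) sinθ ⇒ φ = -12.882°; ω_rod = −rω cosθ/√(L²−r²sin²θ) = +0.97175 rad/s.
V_P = V_A + ω_rod × AP, with AP = 0.0832 m along the rod.
Components: V_Px = −rω sinθ − a·ω_rod·sinφ = -2.6878 m/s;  V_Py = rω cosθ + a·ω_rod·cosφ = -0.081941 m/s.
|V_P| = √(V_Px² + V_Py²) = 2.6891 m/s.

2.69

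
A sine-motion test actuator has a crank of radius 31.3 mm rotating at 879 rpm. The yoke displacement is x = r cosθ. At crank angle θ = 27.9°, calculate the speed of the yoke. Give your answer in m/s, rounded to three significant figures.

ω = 92.05 rad/s (from 879 rpm).
x = r cosθ ⇒ ẋ = −rω sinθ.
|v| = rω|sinθ| = 0.0313·92.05·|sin 27.9°| = 1.3482 m/s.

1.35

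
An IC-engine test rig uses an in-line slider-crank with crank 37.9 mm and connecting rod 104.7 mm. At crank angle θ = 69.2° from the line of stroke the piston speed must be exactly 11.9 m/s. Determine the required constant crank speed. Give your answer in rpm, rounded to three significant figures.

For an in-line slider-crank, |v_piston| = rω|sinθ|·[1 + r cosθ/√(L² − r² sin²θ)].
With r = 0.0379 m, L = 0.1047 m, θ = 69.2°: the bracketed kinematic factor |dx/dθ| = 0.04027 m.
ω = v/|dx/dθ| = 11.9/0.04027 = 295.51 rad/s.
N = 60ω/(2π) = 2821.9 rpm.

2820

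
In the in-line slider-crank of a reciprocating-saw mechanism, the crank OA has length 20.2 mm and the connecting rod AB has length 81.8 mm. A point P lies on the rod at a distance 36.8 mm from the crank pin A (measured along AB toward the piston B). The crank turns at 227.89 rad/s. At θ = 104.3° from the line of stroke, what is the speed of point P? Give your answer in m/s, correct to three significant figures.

ω = 227.9 rad/s.  Crank-pin speed |V_A| = rω = 4.6034 m/s, perpendicular to OA.
Rod angle: sinφ = −(r/L) sinθ ⇒ φ = -13.845°; ω_rod = −rω cosθ/√(L²−r²sin²θ) = +14.316 rad/s.
V_P = V_A + ω_rod × AP, with AP = 0.0368 m along the rod.
Components: V_Px = −rω sinθ − a·ω_rod·sinφ = -4.3347 m/s;  V_Py = rω cosθ + a·ω_rod·cosφ = -0.62551 m/s.
|V_P| = √(V_Px² + V_Py²) = 4.3796 m/s.

4.38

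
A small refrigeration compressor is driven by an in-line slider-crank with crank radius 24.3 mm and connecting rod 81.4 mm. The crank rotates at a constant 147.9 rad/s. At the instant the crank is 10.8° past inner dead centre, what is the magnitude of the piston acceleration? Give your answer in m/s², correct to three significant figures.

670

ω = 147.9 rad/s
x(θ) = r cosθ + √(L² − r² sin²θ); with ω constant, a = ω²·d²x/dθ².
d²x/dθ² = −r cosθ − r²(cos2θ)/√u − r⁴ sin²2θ/(4u^{3/2}),  u = L² − r² sin²θ = 0.00660523 m².
Substituting r = 0.0243 m, L = 0.0814 m, θ = 10.8°: d²x/dθ² = -0.030647 m.
a = ω²·d²x/dθ² = (147.9)²·(-0.030647) = -670.38 m/s²;  |a| = 670.38 m/s².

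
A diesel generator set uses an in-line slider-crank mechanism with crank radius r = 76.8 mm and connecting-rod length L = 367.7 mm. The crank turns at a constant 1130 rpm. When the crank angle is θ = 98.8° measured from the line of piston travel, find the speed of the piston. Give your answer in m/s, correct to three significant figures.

8.69

ω = 2π·1130/60 = 118.3 rad/s
For an in-line slider-crank, x = r cosθ + √(L² − r² sin²θ), so v = −rω sinθ·[1 + r cosθ/√(L² − r² sin²θ)].
With r = 0.0768 m, L = 0.3677 m, θ = 98.8°: √(L² − r² sin²θ) = 0.35978 m.
v = −0.0768·118.3·0.98823·[1 + 0.0768·-0.15299/0.35978] = -8.6877 m/s.
|v| = 8.6877 m/s.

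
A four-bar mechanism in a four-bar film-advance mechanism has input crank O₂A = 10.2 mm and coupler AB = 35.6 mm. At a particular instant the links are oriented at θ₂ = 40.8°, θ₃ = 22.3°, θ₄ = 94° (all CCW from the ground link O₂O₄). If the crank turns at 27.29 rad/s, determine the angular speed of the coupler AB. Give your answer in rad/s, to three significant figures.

ω₂ = 27.29 rad/s
Differentiating the loop-closure r₂e^{iθ₂}+r₃e^{iθ₃}=r₁+r₄e^{iθ₄} gives r₂ω₂e^{iθ₂}+r₃ω₃e^{iθ₃}=r₄ω₄e^{iθ₄}.
Eliminating the other unknown: ω₃ = r₂ω₂ sin(θ₄−θ₂) / [r₃ sin(θ₃−θ₄)].
Numerator sine = +0.80073; denominator sine = -0.94943.
Result = 0.0102·27.29·(+0.80073) / (0.0356·(-0.94943)) = -6.5945 rad/s; magnitude 6.5945 rad/s.

6.59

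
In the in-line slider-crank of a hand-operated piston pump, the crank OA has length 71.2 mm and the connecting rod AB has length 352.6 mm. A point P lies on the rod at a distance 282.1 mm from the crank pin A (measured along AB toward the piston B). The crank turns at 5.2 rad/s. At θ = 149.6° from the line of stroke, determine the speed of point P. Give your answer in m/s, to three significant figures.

0.173

ω = 5.2 rad/s.  Crank-pin speed |V_A| = rω = 0.37024 m/s, perpendicular to OA.
Rod angle: sinφ = −(r/L) sinθ ⇒ φ = -5.865°; ω_rod = −rω cosθ/√(L²−r²sin²θ) = +0.91043 rad/s.
V_P = V_A + ω_rod × AP, with AP = 0.2821 m along the rod.
Components: V_Px = −rω sinθ − a·ω_rod·sinφ = -0.16111 m/s;  V_Py = rω cosθ + a·ω_rod·cosφ = -0.063849 m/s.
|V_P| = √(V_Px² + V_Py²) = 0.1733 m/s.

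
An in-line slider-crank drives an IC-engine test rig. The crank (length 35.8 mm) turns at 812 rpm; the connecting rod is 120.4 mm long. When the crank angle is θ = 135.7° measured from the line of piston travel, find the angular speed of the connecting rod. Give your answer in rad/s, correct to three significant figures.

ω = 85.03 rad/s (converted from 812 rpm).
The rod makes angle φ with the slider axis where L sinφ = r sinθ; differentiating, L cosφ·φ̇ = r ω cosθ.
L cosφ = √(L² − r² sin²θ) = 0.11778 m.
|ω_rod| = r ω |cosθ| / √(L² − r² sin²θ) = 0.0358·85.03·0.71569/0.11778 = 18.499 rad/s.

18.5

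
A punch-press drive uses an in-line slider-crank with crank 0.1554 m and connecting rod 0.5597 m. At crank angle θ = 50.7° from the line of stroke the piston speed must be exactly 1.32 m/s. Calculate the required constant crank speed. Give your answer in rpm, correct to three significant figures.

For an in-line slider-crank, |v_piston| = rω|sinθ|·[1 + r cosθ/√(L² − r² sin²θ)].
With r = 0.1554 m, L = 0.5597 m, θ = 50.7°: the bracketed kinematic factor |dx/dθ| = 0.14191 m.
ω = v/|dx/dθ| = 1.32/0.14191 = 9.3018 rad/s.
N = 60ω/(2π) = 88.826 rpm.

88.8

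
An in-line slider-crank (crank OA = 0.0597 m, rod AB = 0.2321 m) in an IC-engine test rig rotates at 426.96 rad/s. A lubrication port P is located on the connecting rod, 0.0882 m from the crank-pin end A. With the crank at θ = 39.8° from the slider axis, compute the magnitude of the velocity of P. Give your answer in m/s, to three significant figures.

21.3

ω = 427 rad/s.  Crank-pin speed |V_A| = rω = 25.49 m/s, perpendicular to OA.
Rod angle: sinφ = −(r/L) sinθ ⇒ φ = -9.477°; ω_rod = −rω cosθ/√(L²−r²sin²θ) = -85.541 rad/s.
V_P = V_A + ω_rod × AP, with AP = 0.0882 m along the rod.
Components: V_Px = −rω sinθ − a·ω_rod·sinφ = -17.558 m/s;  V_Py = rω cosθ + a·ω_rod·cosφ = +12.141 m/s.
|V_P| = √(V_Px² + V_Py²) = 21.347 m/s.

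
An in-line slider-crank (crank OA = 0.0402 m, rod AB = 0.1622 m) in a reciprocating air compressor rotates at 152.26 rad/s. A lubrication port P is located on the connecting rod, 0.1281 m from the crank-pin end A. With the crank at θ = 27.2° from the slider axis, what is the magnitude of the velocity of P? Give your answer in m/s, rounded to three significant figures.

3.48

ω = 152.3 rad/s.  Crank-pin speed |V_A| = rω = 6.1209 m/s, perpendicular to OA.
Rod angle: sinφ = −(r/L) sinθ ⇒ φ = -6.505°; ω_rod = −rω cosθ/√(L²−r²sin²θ) = -33.781 rad/s.
V_P = V_A + ω_rod × AP, with AP = 0.1281 m along the rod.
Components: V_Px = −rω sinθ − a·ω_rod·sinφ = -3.2881 m/s;  V_Py = rω cosθ + a·ω_rod·cosφ = +1.1445 m/s.
|V_P| = √(V_Px² + V_Py²) = 3.4816 m/s.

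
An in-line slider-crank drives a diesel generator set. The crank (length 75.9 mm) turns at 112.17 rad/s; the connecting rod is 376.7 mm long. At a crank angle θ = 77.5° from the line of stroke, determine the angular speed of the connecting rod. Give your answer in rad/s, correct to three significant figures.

ω = 112.2 rad/s
The rod makes angle φ with the slider axis where L sinφ = r sinθ; differentiating, L cosφ·φ̇ = r ω cosθ.
L cosφ = √(L² − r² sin²θ) = 0.36934 m.
|ω_rod| = r ω |cosθ| / √(L² − r² sin²θ) = 0.0759·112.2·0.21644/0.36934 = 4.9892 rad/s.

4.99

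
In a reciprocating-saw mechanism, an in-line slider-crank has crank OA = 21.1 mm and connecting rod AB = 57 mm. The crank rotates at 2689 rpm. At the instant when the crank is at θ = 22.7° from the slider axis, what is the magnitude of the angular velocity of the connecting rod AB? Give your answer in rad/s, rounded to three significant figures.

97.2

ω = 281.6 rad/s (converted from 2689 rpm).
The rod makes angle φ with the slider axis where L sinφ = r sinθ; differentiating, L cosφ·φ̇ = r ω cosθ.
L cosφ = √(L² − r² sin²θ) = 0.056415 m.
|ω_rod| = r ω |cosθ| / √(L² − r² sin²θ) = 0.0211·281.6·0.92254/0.056415 = 97.16 rad/s.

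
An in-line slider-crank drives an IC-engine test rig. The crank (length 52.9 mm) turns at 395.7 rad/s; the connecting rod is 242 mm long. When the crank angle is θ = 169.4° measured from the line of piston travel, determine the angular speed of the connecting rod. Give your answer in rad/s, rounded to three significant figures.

ω = 395.7 rad/s
The rod makes angle φ with the slider axis where L sinφ = r sinθ; differentiating, L cosφ·φ̇ = r ω cosθ.
L cosφ = √(L² − r² sin²θ) = 0.2418 m.
|ω_rod| = r ω |cosθ| / √(L² − r² sin²θ) = 0.0529·395.7·0.98294/0.2418 = 85.091 rad/s.

85.1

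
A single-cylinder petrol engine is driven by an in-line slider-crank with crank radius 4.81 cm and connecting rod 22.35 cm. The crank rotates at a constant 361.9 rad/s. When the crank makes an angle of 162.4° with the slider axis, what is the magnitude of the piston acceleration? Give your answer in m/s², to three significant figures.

4890

ω = 361.9 rad/s
x(θ) = r cosθ + √(L² − r² sin²θ); with ω constant, a = ω²·d²x/dθ².
d²x/dθ² = −r cosθ − r²(cos2θ)/√u − r⁴ sin²2θ/(4u^{3/2}),  u = L² − r² sin²θ = 0.0497407 m².
Substituting r = 0.0481 m, L = 0.2235 m, θ = 162.4°: d²x/dθ² = +0.037332 m.
a = ω²·d²x/dθ² = (361.9)²·(+0.037332) = +4889.4 m/s²;  |a| = 4889.4 m/s².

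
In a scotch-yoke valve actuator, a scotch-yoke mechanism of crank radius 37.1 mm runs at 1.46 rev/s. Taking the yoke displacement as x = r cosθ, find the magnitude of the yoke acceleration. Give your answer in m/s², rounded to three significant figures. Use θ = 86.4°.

0.196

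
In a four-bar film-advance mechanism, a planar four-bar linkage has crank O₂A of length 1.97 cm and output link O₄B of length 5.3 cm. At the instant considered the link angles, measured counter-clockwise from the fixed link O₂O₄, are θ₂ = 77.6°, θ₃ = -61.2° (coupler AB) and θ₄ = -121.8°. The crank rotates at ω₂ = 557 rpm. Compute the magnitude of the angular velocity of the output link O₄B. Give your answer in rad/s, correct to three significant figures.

16.4

ω₂ = 58.33 rad/s (from 557 rpm).
Differentiating the loop-closure r₂e^{iθ₂}+r₃e^{iθ₃}=r₁+r₄e^{iθ₄} gives r₂ω₂e^{iθ₂}+r₃ω₃e^{iθ₃}=r₄ω₄e^{iθ₄}.
Eliminating the other unknown: ω₄ = r₂ω₂ sin(θ₂−θ₃) / [r₄ sin(θ₄−θ₃)].
Numerator sine = +0.65869; denominator sine = -0.87121.
Result = 0.0197·58.33·(+0.65869) / (0.053·(-0.87121)) = -16.392 rad/s; magnitude 16.392 rad/s.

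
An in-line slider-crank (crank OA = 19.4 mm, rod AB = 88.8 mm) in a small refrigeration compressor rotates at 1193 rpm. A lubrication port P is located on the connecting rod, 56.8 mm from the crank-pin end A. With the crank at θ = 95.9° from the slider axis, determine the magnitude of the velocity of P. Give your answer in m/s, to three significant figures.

2.38

ω = 124.9 rad/s.  Crank-pin speed |V_A| = rω = 2.4237 m/s, perpendicular to OA.
Rod angle: sinφ = −(r/L) sinθ ⇒ φ = -12.551°; ω_rod = −rω cosθ/√(L²−r²sin²θ) = +2.8742 rad/s.
V_P = V_A + ω_rod × AP, with AP = 0.0568 m along the rod.
Components: V_Px = −rω sinθ − a·ω_rod·sinφ = -2.3753 m/s;  V_Py = rω cosθ + a·ω_rod·cosφ = -0.089778 m/s.
|V_P| = √(V_Px² + V_Py²) = 2.377 m/s.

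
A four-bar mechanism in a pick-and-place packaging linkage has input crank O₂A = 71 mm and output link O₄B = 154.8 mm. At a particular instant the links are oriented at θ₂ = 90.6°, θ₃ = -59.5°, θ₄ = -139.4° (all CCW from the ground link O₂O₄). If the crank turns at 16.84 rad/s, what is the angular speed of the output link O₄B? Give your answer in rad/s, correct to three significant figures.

3.91

ω₂ = 16.84 rad/s
Differentiating the loop-closure r₂e^{iθ₂}+r₃e^{iθ₃}=r₁+r₄e^{iθ₄} gives r₂ω₂e^{iθ₂}+r₃ω₃e^{iθ₃}=r₄ω₄e^{iθ₄}.
Eliminating the other unknown: ω₄ = r₂ω₂ sin(θ₂−θ₃) / [r₄ sin(θ₄−θ₃)].
Numerator sine = +0.49849; denominator sine = -0.98450.
Result = 0.071·16.84·(+0.49849) / (0.1548·(-0.98450)) = -3.9108 rad/s; magnitude 3.9108 rad/s.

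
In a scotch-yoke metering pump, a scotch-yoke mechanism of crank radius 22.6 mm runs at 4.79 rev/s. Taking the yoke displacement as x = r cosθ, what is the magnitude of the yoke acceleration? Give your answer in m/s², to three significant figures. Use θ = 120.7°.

10.5

ω = 30.1 rad/s (from 4.79 rev/s).
x = r cosθ ⇒ ẍ = −rω² cosθ (ω constant).
|a| = rω²|cosθ| = 0.0226·(30.1)²·|cos 120.7°| = 10.451 m/s².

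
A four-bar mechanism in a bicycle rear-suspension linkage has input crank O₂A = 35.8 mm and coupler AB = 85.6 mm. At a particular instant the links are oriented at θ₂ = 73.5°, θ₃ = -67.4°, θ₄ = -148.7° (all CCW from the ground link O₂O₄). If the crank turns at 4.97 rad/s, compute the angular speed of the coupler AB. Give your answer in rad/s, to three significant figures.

ω₂ = 4.97 rad/s
Differentiating the loop-closure r₂e^{iθ₂}+r₃e^{iθ₃}=r₁+r₄e^{iθ₄} gives r₂ω₂e^{iθ₂}+r₃ω₃e^{iθ₃}=r₄ω₄e^{iθ₄}.
Eliminating the other unknown: ω₃ = r₂ω₂ sin(θ₄−θ₂) / [r₃ sin(θ₃−θ₄)].
Numerator sine = +0.67172; denominator sine = +0.98849.
Result = 0.0358·4.97·(+0.67172) / (0.0856·(+0.98849)) = +1.4125 rad/s; magnitude 1.4125 rad/s.

1.41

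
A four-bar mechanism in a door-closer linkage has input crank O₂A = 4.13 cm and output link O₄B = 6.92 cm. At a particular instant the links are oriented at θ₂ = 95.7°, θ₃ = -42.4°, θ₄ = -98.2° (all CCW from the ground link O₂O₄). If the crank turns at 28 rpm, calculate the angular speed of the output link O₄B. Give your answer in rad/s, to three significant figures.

1.41

ω₂ = 2.932 rad/s (from 28 rpm).
Differentiating the loop-closure r₂e^{iθ₂}+r₃e^{iθ₃}=r₁+r₄e^{iθ₄} gives r₂ω₂e^{iθ₂}+r₃ω₃e^{iθ₃}=r₄ω₄e^{iθ₄}.
Eliminating the other unknown: ω₄ = r₂ω₂ sin(θ₂−θ₃) / [r₄ sin(θ₄−θ₃)].
Numerator sine = +0.66783; denominator sine = -0.82708.
Result = 0.0413·2.932·(+0.66783) / (0.0692·(-0.82708)) = -1.413 rad/s; magnitude 1.413 rad/s.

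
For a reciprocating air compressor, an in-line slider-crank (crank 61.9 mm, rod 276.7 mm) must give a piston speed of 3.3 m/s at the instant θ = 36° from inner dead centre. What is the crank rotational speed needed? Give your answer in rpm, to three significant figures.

For an in-line slider-crank, |v_piston| = rω|sinθ|·[1 + r cosθ/√(L² − r² sin²θ)].
With r = 0.0619 m, L = 0.2767 m, θ = 36°: the bracketed kinematic factor |dx/dθ| = 0.043026 m.
ω = v/|dx/dθ| = 3.3/0.043026 = 76.697 rad/s.
N = 60ω/(2π) = 732.4 rpm.

732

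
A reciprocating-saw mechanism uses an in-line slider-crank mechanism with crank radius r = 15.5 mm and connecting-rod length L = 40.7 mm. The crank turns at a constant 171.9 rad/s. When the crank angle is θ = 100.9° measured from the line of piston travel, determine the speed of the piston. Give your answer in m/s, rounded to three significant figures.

2.41

ω = 171.9 rad/s
For an in-line slider-crank, x = r cosθ + √(L² − r² sin²θ), so v = −rω sinθ·[1 + r cosθ/√(L² − r² sin²θ)].
With r = 0.0155 m, L = 0.0407 m, θ = 100.9°: √(L² − r² sin²θ) = 0.037747 m.
v = −0.0155·171.9·0.98196·[1 + 0.0155·-0.18910/0.037747] = -2.4132 m/s.
|v| = 2.4132 m/s.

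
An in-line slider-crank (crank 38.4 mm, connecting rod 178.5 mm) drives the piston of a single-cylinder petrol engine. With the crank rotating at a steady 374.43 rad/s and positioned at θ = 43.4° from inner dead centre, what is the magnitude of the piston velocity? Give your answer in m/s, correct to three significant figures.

11.4

ω = 374.4 rad/s
For an in-line slider-crank, x = r cosθ + √(L² − r² sin²θ), so v = −rω sinθ·[1 + r cosθ/√(L² − r² sin²θ)].
With r = 0.0384 m, L = 0.1785 m, θ = 43.4°: √(L² − r² sin²θ) = 0.17654 m.
v = −0.0384·374.4·0.68709·[1 + 0.0384·0.72657/0.17654] = -11.44 m/s.
|v| = 11.44 m/s.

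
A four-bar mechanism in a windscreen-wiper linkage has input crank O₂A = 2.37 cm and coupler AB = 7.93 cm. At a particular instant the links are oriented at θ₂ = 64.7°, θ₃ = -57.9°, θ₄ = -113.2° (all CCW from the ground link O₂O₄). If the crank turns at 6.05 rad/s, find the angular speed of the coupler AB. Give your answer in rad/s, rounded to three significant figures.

ω₂ = 6.05 rad/s
Differentiating the loop-closure r₂e^{iθ₂}+r₃e^{iθ₃}=r₁+r₄e^{iθ₄} gives r₂ω₂e^{iθ₂}+r₃ω₃e^{iθ₃}=r₄ω₄e^{iθ₄}.
Eliminating the other unknown: ω₃ = r₂ω₂ sin(θ₄−θ₂) / [r₃ sin(θ₃−θ₄)].
Numerator sine = -0.03664; denominator sine = +0.82214.
Result = 0.0237·6.05·(-0.03664) / (0.0793·(+0.82214)) = -0.08059 rad/s; magnitude 0.08059 rad/s.

0.0806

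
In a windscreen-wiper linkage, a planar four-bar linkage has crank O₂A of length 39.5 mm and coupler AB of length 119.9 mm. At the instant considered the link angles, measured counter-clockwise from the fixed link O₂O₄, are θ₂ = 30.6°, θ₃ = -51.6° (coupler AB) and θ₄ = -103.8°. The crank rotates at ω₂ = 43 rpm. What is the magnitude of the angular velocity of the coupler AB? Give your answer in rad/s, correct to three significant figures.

1.34

ω₂ = 4.503 rad/s (from 43 rpm).
Differentiating the loop-closure r₂e^{iθ₂}+r₃e^{iθ₃}=r₁+r₄e^{iθ₄} gives r₂ω₂e^{iθ₂}+r₃ω₃e^{iθ₃}=r₄ω₄e^{iθ₄}.
Eliminating the other unknown: ω₃ = r₂ω₂ sin(θ₄−θ₂) / [r₃ sin(θ₃−θ₄)].
Numerator sine = -0.71447; denominator sine = +0.79016.
Result = 0.0395·4.503·(-0.71447) / (0.1199·(+0.79016)) = -1.3414 rad/s; magnitude 1.3414 rad/s.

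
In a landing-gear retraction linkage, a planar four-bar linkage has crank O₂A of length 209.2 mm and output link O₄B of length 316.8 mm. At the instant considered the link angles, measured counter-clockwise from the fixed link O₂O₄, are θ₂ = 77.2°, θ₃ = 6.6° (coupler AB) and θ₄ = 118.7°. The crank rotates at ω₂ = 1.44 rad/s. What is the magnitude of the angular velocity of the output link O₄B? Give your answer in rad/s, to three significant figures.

0.968

ω₂ = 1.44 rad/s
Differentiating the loop-closure r₂e^{iθ₂}+r₃e^{iθ₃}=r₁+r₄e^{iθ₄} gives r₂ω₂e^{iθ₂}+r₃ω₃e^{iθ₃}=r₄ω₄e^{iθ₄}.
Eliminating the other unknown: ω₄ = r₂ω₂ sin(θ₂−θ₃) / [r₄ sin(θ₄−θ₃)].
Numerator sine = +0.94322; denominator sine = +0.92653.
Result = 0.2092·1.44·(+0.94322) / (0.3168·(+0.92653)) = +0.96804 rad/s; magnitude 0.96804 rad/s.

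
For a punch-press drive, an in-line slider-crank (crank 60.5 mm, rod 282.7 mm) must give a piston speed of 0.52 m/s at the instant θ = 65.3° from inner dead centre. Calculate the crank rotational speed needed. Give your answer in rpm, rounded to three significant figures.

For an in-line slider-crank, |v_piston| = rω|sinθ|·[1 + r cosθ/√(L² − r² sin²θ)].
With r = 0.0605 m, L = 0.2827 m, θ = 65.3°: the bracketed kinematic factor |dx/dθ| = 0.059976 m.
ω = v/|dx/dθ| = 0.52/0.059976 = 8.6702 rad/s.
N = 60ω/(2π) = 82.794 rpm.

82.8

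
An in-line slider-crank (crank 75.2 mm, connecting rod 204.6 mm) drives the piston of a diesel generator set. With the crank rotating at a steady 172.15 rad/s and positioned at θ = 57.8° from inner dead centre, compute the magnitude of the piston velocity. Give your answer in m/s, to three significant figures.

ω = 172.2 rad/s
For an in-line slider-crank, x = r cosθ + √(L² − r² sin²θ), so v = −rω sinθ·[1 + r cosθ/√(L² − r² sin²θ)].
With r = 0.0752 m, L = 0.2046 m, θ = 57.8°: √(L² − r² sin²θ) = 0.19445 m.
v = −0.0752·172.2·0.84619·[1 + 0.0752·0.53288/0.19445] = -13.212 m/s.
|v| = 13.212 m/s.

13.2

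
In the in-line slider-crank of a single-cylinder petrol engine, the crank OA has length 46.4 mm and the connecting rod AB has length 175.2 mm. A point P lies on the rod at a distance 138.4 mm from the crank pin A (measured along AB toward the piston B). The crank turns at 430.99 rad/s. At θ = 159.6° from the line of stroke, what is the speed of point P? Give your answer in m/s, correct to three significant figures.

6.84

ω = 431 rad/s.  Crank-pin speed |V_A| = rω = 19.998 m/s, perpendicular to OA.
Rod angle: sinφ = −(r/L) sinθ ⇒ φ = -5.297°; ω_rod = −rω cosθ/√(L²−r²sin²θ) = +107.44 rad/s.
V_P = V_A + ω_rod × AP, with AP = 0.1384 m along the rod.
Components: V_Px = −rω sinθ − a·ω_rod·sinφ = -5.598 m/s;  V_Py = rω cosθ + a·ω_rod·cosφ = -3.937 m/s.
|V_P| = √(V_Px² + V_Py²) = 6.8438 m/s.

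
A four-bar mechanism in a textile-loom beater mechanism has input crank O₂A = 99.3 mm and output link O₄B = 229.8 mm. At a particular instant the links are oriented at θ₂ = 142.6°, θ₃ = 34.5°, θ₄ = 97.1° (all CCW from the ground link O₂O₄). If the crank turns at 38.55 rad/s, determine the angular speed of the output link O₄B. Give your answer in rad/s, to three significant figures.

ω₂ = 38.55 rad/s
Differentiating the loop-closure r₂e^{iθ₂}+r₃e^{iθ₃}=r₁+r₄e^{iθ₄} gives r₂ω₂e^{iθ₂}+r₃ω₃e^{iθ₃}=r₄ω₄e^{iθ₄}.
Eliminating the other unknown: ω₄ = r₂ω₂ sin(θ₂−θ₃) / [r₄ sin(θ₄−θ₃)].
Numerator sine = +0.95052; denominator sine = +0.88782.
Result = 0.0993·38.55·(+0.95052) / (0.2298·(+0.88782)) = +17.834 rad/s; magnitude 17.834 rad/s.

17.8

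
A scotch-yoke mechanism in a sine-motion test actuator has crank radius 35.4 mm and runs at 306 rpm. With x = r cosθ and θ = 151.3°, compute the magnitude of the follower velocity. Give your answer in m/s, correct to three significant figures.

0.545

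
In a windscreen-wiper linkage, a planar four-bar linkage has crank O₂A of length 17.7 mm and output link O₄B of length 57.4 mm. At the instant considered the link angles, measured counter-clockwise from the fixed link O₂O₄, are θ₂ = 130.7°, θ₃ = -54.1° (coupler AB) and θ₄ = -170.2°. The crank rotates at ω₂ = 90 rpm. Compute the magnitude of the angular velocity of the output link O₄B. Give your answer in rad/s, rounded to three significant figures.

ω₂ = 9.425 rad/s (from 90 rpm).
Differentiating the loop-closure r₂e^{iθ₂}+r₃e^{iθ₃}=r₁+r₄e^{iθ₄} gives r₂ω₂e^{iθ₂}+r₃ω₃e^{iθ₃}=r₄ω₄e^{iθ₄}.
Eliminating the other unknown: ω₄ = r₂ω₂ sin(θ₂−θ₃) / [r₄ sin(θ₄−θ₃)].
Numerator sine = -0.08368; denominator sine = -0.89803.
Result = 0.0177·9.425·(-0.08368) / (0.0574·(-0.89803)) = +0.2708 rad/s; magnitude 0.2708 rad/s.

0.271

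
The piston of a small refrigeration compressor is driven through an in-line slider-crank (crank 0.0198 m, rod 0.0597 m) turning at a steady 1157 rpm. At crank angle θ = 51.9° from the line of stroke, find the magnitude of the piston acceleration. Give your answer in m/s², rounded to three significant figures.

158

ω = 2π·1157/60 = 121.2 rad/s
x(θ) = r cosθ + √(L² − r² sin²θ); with ω constant, a = ω²·d²x/dθ².
d²x/dθ² = −r cosθ − r²(cos2θ)/√u − r⁴ sin²2θ/(4u^{3/2}),  u = L² − r² sin²θ = 0.00332131 m².
Substituting r = 0.0198 m, L = 0.0597 m, θ = 51.9°: d²x/dθ² = -0.010784 m.
a = ω²·d²x/dθ² = (121.2)²·(-0.010784) = -158.31 m/s²;  |a| = 158.31 m/s².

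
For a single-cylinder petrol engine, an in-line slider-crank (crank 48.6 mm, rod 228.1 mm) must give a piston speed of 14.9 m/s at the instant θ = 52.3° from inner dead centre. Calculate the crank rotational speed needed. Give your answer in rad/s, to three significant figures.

342

For an in-line slider-crank, |v_piston| = rω|sinθ|·[1 + r cosθ/√(L² − r² sin²θ)].
With r = 0.0486 m, L = 0.2281 m, θ = 52.3°: the bracketed kinematic factor |dx/dθ| = 0.043536 m.
ω = v/|dx/dθ| = 14.9/0.043536 = 342.24 rad/s.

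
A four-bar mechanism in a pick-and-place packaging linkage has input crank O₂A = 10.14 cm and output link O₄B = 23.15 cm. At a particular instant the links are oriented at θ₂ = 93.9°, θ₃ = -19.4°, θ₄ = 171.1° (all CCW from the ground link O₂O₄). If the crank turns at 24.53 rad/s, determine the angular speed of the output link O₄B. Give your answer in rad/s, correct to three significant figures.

54.2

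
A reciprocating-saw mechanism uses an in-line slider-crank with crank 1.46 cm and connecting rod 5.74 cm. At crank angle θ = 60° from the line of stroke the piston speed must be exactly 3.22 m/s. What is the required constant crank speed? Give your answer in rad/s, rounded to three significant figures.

For an in-line slider-crank, |v_piston| = rω|sinθ|·[1 + r cosθ/√(L² − r² sin²θ)].
With r = 0.0146 m, L = 0.0574 m, θ = 60°: the bracketed kinematic factor |dx/dθ| = 0.014292 m.
ω = v/|dx/dθ| = 3.22/0.014292 = 225.29 rad/s.

225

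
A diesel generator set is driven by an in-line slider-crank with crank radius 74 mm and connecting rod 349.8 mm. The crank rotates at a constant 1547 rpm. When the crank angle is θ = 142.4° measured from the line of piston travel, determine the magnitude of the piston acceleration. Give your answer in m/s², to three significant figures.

1430

ω = 2π·1547/60 = 162 rad/s
x(θ) = r cosθ + √(L² − r² sin²θ); with ω constant, a = ω²·d²x/dθ².
d²x/dθ² = −r cosθ − r²(cos2θ)/√u − r⁴ sin²2θ/(4u^{3/2}),  u = L² − r² sin²θ = 0.120321 m².
Substituting r = 0.074 m, L = 0.3498 m, θ = 142.4°: d²x/dθ² = +0.054429 m.
a = ω²·d²x/dθ² = (162)²·(+0.054429) = +1428.5 m/s²;  |a| = 1428.5 m/s².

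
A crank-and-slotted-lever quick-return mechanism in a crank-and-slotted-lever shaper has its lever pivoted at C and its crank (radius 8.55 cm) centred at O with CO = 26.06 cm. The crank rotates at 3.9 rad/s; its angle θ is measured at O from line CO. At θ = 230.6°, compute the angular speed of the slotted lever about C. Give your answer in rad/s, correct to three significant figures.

ω = 3.9 rad/s
Crank pin A relative to C: A = (d + r cosθ, r sinθ); lever angle φ = atan2(r sinθ, d + r cosθ).
Differentiating tanφ: φ̇ = rω(d cosθ + r)/(d² + r² + 2dr cosθ).
d² + r² + 2dr cosθ = |CA|² = 0.0469374 m²;  d cosθ + r = -0.079911 m.
|ω_lever| = |0.0855·3.9·-0.079911| / 0.0469374 = 0.5677 rad/s.

0.568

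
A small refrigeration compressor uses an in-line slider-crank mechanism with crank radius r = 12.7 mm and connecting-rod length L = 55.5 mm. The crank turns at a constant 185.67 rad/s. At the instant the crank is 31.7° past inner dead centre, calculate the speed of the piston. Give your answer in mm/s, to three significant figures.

1480

ω = 185.7 rad/s
For an in-line slider-crank, x = r cosθ + √(L² − r² sin²θ), so v = −rω sinθ·[1 + r cosθ/√(L² − r² sin²θ)].
With r = 0.0127 m, L = 0.0555 m, θ = 31.7°: √(L² − r² sin²θ) = 0.055097 m.
v = −0.0127·185.7·0.52547·[1 + 0.0127·0.85081/0.055097] = -1.4821 m/s.
|v| = 1.4821 m/s = 1482.1 mm/s.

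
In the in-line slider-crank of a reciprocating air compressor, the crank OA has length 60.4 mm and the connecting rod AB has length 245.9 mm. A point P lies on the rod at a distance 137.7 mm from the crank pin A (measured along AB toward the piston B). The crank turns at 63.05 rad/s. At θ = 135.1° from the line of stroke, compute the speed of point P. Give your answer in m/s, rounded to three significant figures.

2.70

ω = 63.05 rad/s.  Crank-pin speed |V_A| = rω = 3.8082 m/s, perpendicular to OA.
Rod angle: sinφ = −(r/L) sinθ ⇒ φ = -9.985°; ω_rod = −rω cosθ/√(L²−r²sin²θ) = +11.139 rad/s.
V_P = V_A + ω_rod × AP, with AP = 0.1377 m along the rod.
Components: V_Px = −rω sinθ − a·ω_rod·sinφ = -2.4222 m/s;  V_Py = rω cosθ + a·ω_rod·cosφ = -1.187 m/s.
|V_P| = √(V_Px² + V_Py²) = 2.6974 m/s.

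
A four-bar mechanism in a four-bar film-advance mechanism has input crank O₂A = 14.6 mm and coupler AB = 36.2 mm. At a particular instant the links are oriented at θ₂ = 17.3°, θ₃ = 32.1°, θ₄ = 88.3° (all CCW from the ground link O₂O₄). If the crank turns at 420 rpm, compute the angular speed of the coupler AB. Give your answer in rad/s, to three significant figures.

20.2

ω₂ = 43.98 rad/s (from 420 rpm).
Differentiating the loop-closure r₂e^{iθ₂}+r₃e^{iθ₃}=r₁+r₄e^{iθ₄} gives r₂ω₂e^{iθ₂}+r₃ω₃e^{iθ₃}=r₄ω₄e^{iθ₄}.
Eliminating the other unknown: ω₃ = r₂ω₂ sin(θ₄−θ₂) / [r₃ sin(θ₃−θ₄)].
Numerator sine = +0.94552; denominator sine = -0.83098.
Result = 0.0146·43.98·(+0.94552) / (0.0362·(-0.83098)) = -20.184 rad/s; magnitude 20.184 rad/s.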